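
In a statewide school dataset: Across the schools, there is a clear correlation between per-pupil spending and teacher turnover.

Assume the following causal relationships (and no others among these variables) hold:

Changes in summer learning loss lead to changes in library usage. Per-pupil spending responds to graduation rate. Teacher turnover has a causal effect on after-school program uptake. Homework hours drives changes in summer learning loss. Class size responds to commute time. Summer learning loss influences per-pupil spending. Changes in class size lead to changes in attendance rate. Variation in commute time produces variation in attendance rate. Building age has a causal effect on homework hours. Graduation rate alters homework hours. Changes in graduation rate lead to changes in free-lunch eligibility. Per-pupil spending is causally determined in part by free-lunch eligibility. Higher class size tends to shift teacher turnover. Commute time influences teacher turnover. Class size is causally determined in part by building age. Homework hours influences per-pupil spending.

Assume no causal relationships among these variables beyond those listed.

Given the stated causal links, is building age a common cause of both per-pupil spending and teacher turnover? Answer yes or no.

yes

Building age has a causal path to per-pupil spending (building age → homework hours → per-pupil spending) and to teacher turnover (building age → class size → teacher turnover), so it is a common cause of both — a confounder.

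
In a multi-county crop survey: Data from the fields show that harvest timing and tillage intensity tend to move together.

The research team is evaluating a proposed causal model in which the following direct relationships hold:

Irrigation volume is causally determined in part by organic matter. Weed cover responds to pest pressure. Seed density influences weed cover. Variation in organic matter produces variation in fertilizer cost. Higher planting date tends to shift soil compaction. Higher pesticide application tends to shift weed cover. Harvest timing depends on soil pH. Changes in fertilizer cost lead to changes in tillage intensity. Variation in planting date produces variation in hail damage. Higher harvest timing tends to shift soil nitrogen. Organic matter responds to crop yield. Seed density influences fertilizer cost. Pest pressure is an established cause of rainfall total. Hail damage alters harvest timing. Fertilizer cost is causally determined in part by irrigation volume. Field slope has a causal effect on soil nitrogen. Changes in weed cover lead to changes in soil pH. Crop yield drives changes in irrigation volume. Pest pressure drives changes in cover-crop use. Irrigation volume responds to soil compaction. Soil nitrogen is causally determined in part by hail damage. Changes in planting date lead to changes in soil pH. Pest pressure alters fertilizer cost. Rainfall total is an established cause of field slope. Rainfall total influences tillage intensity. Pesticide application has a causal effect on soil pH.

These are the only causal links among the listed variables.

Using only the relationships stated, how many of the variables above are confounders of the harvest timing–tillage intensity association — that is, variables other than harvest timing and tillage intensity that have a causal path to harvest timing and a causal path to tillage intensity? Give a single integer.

The common causes are: pest pressure (to harvest timing via pest pressure → weed cover → soil pH → harvest timing; to tillage intensity via pest pressure → fertilizer cost → tillage intensity); planting date (to harvest timing via planting date → soil pH → harvest timing; to tillage intensity via planting date → soil compaction → irrigation volume → fertilizer cost → tillage intensity); seed density (to harvest timing via seed density → weed cover → soil pH → harvest timing; to tillage intensity via seed density → fertilizer cost → tillage intensity).
Every other variable lacks a causal path to at least one of harvest timing and tillage intensity.

3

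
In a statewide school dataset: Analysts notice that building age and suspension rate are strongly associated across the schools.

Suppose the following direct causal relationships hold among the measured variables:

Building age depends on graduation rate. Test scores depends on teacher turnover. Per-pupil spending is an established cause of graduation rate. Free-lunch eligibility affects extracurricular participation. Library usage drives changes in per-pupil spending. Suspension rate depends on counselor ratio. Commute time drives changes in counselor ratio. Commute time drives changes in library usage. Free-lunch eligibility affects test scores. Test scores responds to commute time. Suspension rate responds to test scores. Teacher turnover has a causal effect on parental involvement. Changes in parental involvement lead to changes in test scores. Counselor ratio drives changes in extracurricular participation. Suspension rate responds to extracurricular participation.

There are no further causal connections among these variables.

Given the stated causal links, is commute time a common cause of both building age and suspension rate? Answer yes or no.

yes

Commute time has a causal path to building age (commute time → library usage → per-pupil spending → graduation rate → building age) and to suspension rate (commute time → test scores → suspension rate), so it is a common cause of both — a confounder.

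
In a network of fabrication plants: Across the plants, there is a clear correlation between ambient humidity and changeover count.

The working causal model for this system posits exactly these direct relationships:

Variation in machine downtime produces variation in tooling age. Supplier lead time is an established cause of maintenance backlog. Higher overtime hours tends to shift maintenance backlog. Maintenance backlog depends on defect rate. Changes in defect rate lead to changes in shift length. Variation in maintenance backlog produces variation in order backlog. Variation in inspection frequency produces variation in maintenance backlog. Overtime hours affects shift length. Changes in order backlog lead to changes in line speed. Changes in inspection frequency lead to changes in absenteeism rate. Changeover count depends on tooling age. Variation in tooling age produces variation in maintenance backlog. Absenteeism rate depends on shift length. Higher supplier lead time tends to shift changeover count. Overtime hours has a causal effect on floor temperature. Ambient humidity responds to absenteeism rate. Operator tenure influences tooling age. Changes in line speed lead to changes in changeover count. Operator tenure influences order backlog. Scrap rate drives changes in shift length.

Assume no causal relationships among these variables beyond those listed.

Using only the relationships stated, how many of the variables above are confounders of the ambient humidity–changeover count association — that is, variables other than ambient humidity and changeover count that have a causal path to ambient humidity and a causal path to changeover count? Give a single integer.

3

The common causes are: defect rate (to ambient humidity via defect rate → shift length → absenteeism rate → ambient humidity; to changeover count via defect rate → maintenance backlog → order backlog → line speed → changeover count); inspection frequency (to ambient humidity via inspection frequency → absenteeism rate → ambient humidity; to changeover count via inspection frequency → maintenance backlog → order backlog → line speed → changeover count); overtime hours (to ambient humidity via overtime hours → shift length → absenteeism rate → ambient humidity; to changeover count via overtime hours → maintenance backlog → order backlog → line speed → changeover count).
Every other variable lacks a causal path to at least one of ambient humidity and changeover count.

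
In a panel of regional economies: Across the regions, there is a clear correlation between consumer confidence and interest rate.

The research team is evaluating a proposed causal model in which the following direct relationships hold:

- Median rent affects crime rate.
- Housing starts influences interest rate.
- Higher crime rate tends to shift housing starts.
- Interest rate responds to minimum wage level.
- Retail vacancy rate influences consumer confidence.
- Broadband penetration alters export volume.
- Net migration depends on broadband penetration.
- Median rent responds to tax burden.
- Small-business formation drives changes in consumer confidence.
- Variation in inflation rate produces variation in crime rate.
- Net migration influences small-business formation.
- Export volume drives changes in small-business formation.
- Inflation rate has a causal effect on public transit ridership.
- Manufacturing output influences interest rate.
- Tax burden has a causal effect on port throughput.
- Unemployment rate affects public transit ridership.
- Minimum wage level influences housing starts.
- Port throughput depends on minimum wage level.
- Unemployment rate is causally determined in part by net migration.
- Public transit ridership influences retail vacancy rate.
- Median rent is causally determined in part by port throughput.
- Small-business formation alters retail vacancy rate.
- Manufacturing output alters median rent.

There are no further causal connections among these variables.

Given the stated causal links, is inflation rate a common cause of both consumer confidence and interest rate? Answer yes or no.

yes

Inflation rate has a causal path to consumer confidence (inflation rate → public transit ridership → retail vacancy rate → consumer confidence) and to interest rate (inflation rate → crime rate → housing starts → interest rate), so it is a common cause of both — a confounder.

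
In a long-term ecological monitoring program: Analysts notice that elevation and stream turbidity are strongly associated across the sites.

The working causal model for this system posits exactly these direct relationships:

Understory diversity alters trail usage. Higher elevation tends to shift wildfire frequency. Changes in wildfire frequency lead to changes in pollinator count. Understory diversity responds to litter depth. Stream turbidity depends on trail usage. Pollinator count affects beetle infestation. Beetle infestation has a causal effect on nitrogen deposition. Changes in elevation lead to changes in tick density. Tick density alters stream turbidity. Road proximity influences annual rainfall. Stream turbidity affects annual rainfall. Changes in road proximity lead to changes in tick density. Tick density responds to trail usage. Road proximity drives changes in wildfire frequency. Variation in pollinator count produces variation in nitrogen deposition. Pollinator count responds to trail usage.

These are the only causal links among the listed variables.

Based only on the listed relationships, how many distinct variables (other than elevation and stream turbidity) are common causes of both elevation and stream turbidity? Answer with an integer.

No listed variable has a causal path to both elevation and stream turbidity, so there are no common causes.

0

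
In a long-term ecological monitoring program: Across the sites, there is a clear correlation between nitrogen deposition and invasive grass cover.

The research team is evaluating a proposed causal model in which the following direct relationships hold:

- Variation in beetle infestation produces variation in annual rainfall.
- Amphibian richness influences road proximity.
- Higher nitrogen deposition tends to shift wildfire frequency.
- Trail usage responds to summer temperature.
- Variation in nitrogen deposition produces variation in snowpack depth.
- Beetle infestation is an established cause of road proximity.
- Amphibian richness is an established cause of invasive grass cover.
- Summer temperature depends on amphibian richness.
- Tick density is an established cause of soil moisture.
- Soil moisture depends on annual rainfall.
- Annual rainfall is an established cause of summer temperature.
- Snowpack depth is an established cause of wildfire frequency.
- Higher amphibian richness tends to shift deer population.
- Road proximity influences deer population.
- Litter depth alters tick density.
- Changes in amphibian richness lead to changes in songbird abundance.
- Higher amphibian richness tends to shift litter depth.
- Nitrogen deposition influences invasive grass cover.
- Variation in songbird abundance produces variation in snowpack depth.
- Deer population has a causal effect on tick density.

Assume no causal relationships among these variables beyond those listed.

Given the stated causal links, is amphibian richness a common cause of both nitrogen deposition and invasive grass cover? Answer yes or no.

no

Amphibian richness has no stated causal path to nitrogen deposition. A confounder must cause both variables, so amphibian richness does not qualify.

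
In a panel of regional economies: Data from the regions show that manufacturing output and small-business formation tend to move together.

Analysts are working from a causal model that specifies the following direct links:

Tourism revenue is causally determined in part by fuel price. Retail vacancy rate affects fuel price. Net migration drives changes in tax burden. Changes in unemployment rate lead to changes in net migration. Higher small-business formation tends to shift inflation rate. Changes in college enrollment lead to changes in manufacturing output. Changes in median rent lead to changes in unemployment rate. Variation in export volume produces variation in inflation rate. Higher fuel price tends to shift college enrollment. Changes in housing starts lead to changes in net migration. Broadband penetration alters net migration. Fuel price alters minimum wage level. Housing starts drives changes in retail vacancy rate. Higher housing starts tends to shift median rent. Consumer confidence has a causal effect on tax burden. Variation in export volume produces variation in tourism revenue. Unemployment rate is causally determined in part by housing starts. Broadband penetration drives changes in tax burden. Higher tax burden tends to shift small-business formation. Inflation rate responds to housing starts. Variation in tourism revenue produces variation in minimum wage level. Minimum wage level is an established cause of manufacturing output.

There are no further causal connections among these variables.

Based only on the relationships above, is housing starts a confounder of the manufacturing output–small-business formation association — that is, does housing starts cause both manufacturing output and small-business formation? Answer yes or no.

Housing starts has a causal path to manufacturing output (housing starts → retail vacancy rate → fuel price → minimum wage level → manufacturing output) and to small-business formation (housing starts → net migration → tax burden → small-business formation), so it is a common cause of both — a confounder.

yes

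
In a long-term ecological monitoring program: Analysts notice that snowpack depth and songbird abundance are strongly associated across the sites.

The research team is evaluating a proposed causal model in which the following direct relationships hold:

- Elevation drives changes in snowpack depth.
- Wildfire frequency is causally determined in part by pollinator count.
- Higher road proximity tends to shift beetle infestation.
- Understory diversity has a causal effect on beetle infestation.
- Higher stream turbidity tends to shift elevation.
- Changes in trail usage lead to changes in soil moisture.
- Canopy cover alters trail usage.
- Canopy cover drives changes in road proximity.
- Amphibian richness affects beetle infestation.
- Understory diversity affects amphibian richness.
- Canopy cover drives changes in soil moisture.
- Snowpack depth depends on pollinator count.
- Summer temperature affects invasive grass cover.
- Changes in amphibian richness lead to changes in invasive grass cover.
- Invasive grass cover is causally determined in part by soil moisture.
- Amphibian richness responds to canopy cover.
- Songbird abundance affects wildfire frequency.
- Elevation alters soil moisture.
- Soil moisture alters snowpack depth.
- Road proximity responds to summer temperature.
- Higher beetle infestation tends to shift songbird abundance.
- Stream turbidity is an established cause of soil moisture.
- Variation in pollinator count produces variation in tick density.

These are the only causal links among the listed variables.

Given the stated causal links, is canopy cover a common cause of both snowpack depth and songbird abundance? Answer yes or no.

yes

Canopy cover has a causal path to snowpack depth (canopy cover → soil moisture → snowpack depth) and to songbird abundance (canopy cover → amphibian richness → beetle infestation → songbird abundance), so it is a common cause of both — a confounder.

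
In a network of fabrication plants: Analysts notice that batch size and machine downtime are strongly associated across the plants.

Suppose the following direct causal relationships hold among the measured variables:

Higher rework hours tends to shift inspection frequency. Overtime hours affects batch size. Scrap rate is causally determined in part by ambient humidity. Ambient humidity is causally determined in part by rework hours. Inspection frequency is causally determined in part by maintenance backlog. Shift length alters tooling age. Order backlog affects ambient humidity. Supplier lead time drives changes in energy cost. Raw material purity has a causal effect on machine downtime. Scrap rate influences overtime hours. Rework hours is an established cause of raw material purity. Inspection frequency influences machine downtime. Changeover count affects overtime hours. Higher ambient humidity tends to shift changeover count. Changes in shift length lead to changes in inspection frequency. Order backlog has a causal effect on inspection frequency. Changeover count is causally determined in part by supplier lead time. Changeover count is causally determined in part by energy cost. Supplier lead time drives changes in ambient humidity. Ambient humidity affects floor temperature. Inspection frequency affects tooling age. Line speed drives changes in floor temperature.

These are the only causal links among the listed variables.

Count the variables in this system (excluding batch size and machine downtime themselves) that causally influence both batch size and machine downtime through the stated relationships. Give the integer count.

The common causes are: order backlog (to batch size via order backlog → ambient humidity → changeover count → overtime hours → batch size; to machine downtime via order backlog → inspection frequency → machine downtime); rework hours (to batch size via rework hours → ambient humidity → changeover count → overtime hours → batch size; to machine downtime via rework hours → raw material purity → machine downtime).
Every other variable lacks a causal path to at least one of batch size and machine downtime.

2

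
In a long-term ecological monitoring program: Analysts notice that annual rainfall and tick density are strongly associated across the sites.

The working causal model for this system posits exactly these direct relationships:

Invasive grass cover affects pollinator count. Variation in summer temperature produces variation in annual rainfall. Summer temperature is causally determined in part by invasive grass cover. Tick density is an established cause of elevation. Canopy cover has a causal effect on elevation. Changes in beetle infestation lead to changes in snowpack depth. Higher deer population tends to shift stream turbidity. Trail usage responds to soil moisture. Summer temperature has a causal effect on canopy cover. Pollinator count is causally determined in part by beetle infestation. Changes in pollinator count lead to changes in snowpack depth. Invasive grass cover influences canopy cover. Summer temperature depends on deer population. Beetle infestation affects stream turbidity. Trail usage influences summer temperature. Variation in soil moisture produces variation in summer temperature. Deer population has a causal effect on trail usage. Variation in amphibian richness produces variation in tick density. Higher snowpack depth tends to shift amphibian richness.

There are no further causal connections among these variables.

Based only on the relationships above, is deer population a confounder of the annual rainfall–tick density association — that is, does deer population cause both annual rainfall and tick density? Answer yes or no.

Deer population has no stated causal path to tick density. A confounder must cause both variables, so deer population does not qualify.

no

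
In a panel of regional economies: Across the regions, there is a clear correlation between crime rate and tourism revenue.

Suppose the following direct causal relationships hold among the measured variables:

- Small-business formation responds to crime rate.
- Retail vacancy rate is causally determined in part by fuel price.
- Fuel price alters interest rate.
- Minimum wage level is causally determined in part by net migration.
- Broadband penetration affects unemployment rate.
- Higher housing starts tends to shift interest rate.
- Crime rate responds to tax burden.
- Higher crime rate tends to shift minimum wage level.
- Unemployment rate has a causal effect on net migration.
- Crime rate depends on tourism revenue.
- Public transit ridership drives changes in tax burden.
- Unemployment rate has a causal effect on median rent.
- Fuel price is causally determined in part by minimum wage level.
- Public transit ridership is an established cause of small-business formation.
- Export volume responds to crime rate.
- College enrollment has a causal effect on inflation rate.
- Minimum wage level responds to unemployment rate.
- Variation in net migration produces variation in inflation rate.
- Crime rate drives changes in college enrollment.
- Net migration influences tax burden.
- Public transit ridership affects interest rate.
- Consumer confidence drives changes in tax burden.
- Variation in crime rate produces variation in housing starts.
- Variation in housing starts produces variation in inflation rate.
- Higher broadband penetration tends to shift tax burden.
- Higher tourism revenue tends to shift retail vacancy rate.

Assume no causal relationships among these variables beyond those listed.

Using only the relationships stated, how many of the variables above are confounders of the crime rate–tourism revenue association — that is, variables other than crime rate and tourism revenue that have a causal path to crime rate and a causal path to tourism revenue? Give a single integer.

0

No listed variable has a causal path to both crime rate and tourism revenue, so there are no common causes.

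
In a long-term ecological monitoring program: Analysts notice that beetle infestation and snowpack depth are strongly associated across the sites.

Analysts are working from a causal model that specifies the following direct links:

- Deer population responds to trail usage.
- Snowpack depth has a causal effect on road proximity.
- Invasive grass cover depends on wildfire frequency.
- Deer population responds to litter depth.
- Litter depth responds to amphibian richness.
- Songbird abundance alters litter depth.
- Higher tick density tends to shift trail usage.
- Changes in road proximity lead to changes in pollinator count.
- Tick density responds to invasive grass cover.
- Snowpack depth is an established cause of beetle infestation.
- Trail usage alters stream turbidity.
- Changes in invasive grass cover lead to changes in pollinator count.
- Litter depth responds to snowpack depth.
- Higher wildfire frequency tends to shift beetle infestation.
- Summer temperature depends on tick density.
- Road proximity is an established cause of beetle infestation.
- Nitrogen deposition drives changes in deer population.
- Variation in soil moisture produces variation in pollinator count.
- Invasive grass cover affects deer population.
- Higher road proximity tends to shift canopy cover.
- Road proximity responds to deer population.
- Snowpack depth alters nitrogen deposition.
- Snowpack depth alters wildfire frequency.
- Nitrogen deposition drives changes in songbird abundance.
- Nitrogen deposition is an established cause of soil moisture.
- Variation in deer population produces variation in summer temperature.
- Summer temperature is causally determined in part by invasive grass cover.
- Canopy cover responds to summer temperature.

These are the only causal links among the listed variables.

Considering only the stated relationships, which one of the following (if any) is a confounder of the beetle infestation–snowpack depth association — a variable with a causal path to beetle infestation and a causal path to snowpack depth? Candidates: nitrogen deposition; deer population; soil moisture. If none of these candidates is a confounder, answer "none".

none

None of the listed candidates has causal paths to both beetle infestation and snowpack depth in the stated relationships, so none is a common cause.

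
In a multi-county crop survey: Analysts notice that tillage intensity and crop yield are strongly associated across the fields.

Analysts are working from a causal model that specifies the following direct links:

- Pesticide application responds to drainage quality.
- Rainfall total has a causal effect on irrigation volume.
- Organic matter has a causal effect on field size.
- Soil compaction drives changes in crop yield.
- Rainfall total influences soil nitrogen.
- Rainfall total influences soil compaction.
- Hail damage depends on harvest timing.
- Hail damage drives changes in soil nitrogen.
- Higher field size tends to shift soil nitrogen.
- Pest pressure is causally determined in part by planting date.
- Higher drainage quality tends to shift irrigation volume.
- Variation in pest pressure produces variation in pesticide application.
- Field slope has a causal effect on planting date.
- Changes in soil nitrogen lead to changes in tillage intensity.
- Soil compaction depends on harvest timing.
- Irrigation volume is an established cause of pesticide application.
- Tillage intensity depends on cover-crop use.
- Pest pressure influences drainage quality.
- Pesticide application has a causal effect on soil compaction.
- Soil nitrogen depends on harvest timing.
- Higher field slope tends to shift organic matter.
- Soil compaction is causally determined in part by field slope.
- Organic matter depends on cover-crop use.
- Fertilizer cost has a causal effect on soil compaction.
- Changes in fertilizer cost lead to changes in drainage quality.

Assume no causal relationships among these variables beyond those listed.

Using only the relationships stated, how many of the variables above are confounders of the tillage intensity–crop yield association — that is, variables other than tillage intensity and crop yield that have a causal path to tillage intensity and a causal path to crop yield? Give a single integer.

3

The common causes are: field slope (to tillage intensity via field slope → organic matter → field size → soil nitrogen → tillage intensity; to crop yield via field slope → soil compaction → crop yield); harvest timing (to tillage intensity via harvest timing → soil nitrogen → tillage intensity; to crop yield via harvest timing → soil compaction → crop yield); rainfall total (to tillage intensity via rainfall total → soil nitrogen → tillage intensity; to crop yield via rainfall total → soil compaction → crop yield).
Every other variable lacks a causal path to at least one of tillage intensity and crop yield.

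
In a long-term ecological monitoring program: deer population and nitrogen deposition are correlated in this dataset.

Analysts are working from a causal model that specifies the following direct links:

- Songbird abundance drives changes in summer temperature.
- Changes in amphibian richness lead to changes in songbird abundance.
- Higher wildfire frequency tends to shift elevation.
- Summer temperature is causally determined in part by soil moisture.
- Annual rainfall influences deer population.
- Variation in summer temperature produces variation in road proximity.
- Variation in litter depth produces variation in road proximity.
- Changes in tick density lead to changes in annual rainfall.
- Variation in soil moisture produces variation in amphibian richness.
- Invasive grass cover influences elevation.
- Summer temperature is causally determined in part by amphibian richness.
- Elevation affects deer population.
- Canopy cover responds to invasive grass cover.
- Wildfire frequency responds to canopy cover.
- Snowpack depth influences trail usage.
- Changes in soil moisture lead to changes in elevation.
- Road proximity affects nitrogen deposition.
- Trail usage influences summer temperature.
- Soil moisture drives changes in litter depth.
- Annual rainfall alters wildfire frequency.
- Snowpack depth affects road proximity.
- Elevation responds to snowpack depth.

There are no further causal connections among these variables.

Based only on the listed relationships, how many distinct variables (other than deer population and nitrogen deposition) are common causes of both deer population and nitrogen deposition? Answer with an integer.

The common causes are: snowpack depth (to deer population via snowpack depth → elevation → deer population; to nitrogen deposition via snowpack depth → road proximity → nitrogen deposition); soil moisture (to deer population via soil moisture → elevation → deer population; to nitrogen deposition via soil moisture → summer temperature → road proximity → nitrogen deposition).
Every other variable lacks a causal path to at least one of deer population and nitrogen deposition.

2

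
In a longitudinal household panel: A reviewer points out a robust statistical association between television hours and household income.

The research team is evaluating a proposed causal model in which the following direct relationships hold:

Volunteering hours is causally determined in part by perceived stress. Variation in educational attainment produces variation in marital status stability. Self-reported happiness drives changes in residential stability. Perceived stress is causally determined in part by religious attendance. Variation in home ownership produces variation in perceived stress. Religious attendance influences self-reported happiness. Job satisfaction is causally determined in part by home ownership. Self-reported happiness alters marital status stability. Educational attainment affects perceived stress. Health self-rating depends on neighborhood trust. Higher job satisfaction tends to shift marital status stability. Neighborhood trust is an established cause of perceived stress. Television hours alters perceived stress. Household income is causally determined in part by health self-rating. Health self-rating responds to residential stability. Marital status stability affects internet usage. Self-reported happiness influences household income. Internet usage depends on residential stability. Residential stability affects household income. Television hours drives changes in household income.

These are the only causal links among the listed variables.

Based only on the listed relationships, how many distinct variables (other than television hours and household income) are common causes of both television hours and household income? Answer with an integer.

No listed variable has a causal path to both television hours and household income, so there are no common causes.

0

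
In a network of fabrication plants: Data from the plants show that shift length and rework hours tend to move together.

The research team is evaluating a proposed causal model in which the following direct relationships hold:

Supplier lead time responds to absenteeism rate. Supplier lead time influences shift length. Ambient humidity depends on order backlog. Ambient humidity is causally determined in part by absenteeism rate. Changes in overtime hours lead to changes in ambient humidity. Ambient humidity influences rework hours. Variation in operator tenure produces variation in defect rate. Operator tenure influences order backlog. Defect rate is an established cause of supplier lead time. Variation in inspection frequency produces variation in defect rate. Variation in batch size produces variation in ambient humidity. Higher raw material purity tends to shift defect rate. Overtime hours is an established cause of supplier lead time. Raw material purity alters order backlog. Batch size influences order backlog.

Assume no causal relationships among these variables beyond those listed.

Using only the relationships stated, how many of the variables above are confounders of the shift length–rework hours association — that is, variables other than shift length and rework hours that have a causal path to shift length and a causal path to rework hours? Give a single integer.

4

The common causes are: absenteeism rate (to shift length via absenteeism rate → supplier lead time → shift length; to rework hours via absenteeism rate → ambient humidity → rework hours); operator tenure (to shift length via operator tenure → defect rate → supplier lead time → shift length; to rework hours via operator tenure → order backlog → ambient humidity → rework hours); overtime hours (to shift length via overtime hours → supplier lead time → shift length; to rework hours via overtime hours → ambient humidity → rework hours); raw material purity (to shift length via raw material purity → defect rate → supplier lead time → shift length; to rework hours via raw material purity → order backlog → ambient humidity → rework hours).
Every other variable lacks a causal path to at least one of shift length and rework hours.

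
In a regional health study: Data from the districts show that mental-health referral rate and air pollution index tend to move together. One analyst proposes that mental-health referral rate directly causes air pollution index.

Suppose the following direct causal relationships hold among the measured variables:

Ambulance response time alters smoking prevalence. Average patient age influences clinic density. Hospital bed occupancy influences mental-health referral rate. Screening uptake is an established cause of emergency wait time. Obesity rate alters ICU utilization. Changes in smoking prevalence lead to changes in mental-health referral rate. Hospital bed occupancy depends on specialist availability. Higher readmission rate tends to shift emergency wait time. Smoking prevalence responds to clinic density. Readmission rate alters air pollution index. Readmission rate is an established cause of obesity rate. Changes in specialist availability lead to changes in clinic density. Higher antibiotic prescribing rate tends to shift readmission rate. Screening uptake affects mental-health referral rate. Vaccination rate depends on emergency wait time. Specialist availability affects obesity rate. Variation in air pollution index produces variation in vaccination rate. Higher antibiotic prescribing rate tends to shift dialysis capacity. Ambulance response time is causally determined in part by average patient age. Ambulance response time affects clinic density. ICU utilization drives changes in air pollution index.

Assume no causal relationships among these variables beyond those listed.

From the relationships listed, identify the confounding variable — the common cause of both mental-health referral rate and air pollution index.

specialist availability

Specialist availability has a causal path to mental-health referral rate (specialist availability → hospital bed occupancy → mental-health referral rate) and a separate causal path to air pollution index (specialist availability → obesity rate → ICU utilization → air pollution index), so it is a common cause of both.
No stated relationship gives mental-health referral rate a causal route to air pollution index, so the correlation is explained by the shared upstream cause rather than a direct effect.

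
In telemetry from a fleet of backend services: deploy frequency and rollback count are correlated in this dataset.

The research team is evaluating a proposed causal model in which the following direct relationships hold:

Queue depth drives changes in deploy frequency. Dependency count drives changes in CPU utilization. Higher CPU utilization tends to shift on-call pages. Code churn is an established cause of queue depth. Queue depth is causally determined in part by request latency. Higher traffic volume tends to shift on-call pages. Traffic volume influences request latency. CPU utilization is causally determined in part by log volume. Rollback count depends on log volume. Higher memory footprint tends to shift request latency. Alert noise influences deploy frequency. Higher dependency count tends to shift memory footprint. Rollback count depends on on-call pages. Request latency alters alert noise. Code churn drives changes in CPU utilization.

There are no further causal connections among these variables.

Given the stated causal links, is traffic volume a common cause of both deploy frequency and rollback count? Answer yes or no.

Traffic volume has a causal path to deploy frequency (traffic volume → request latency → queue depth → deploy frequency) and to rollback count (traffic volume → on-call pages → rollback count), so it is a common cause of both — a confounder.

yes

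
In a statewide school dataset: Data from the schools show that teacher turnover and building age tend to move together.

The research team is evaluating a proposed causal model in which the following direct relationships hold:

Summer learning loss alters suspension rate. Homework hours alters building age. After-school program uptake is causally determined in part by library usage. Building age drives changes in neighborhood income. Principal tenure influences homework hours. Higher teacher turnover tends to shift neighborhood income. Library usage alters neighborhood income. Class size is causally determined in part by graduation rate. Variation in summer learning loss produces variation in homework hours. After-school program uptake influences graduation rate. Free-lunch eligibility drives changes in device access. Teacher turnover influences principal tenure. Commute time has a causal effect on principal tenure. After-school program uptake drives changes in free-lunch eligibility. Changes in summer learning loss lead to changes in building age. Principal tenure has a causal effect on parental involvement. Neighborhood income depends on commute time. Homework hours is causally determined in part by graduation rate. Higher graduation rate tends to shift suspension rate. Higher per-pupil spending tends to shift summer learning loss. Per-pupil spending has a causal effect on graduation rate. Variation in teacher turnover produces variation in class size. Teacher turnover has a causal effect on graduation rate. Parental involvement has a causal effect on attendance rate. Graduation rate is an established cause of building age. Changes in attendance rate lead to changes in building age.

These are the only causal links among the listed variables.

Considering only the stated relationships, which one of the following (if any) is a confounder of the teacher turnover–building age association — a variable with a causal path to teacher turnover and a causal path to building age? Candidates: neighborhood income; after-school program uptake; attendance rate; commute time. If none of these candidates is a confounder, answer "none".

none

None of the listed candidates has causal paths to both teacher turnover and building age in the stated relationships, so none is a common cause.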